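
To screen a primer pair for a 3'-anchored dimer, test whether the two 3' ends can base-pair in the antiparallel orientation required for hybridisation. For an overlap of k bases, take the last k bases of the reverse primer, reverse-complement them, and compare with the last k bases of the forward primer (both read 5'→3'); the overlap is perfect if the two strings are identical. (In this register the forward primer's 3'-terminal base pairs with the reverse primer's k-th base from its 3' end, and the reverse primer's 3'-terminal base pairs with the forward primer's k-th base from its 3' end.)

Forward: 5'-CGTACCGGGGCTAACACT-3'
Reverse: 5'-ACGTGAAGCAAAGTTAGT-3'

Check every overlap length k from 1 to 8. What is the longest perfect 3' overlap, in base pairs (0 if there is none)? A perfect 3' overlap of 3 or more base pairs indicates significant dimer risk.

Last 8 bases (5'→3') — forward …CTAACACT, reverse …AAGTTAGT.
Reverse complement of the reverse primer's last 8 bases: ACTAACTT; its first k bases are the reverse complement of the reverse primer's last k bases, so a perfect k-base overlap needs the forward primer's last k bases to equal them.
Comparing (forward last k vs required): k=1: T vs A ✗; k=2: CT vs AC ✗; k=3: ACT vs ACT ✓; k=4: CACT vs ACTA ✗; k=5: ACACT vs ACTAA ✗; k=6: AACACT vs ACTAAC ✗; k=7: TAACACT vs ACTAACT ✗; k=8: CTAACACT vs ACTAACTT ✗.
Only k = 3 is perfect, so the longest perfect 3' overlap is 3.

Longest perfect overlap: 3 complementary base pairs; significant dimer risk (threshold 3).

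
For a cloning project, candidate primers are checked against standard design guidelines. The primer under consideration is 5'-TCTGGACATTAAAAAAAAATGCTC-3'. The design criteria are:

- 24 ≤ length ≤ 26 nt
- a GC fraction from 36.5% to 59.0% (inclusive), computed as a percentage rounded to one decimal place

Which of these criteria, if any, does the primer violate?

Fails: GC content.

Base counts: A=11, T=6, G=3, C=4 (length 24).
length: length 24 ✓
GC content: GC 7/24 = 29.2%, outside 36.5–59.0% ✗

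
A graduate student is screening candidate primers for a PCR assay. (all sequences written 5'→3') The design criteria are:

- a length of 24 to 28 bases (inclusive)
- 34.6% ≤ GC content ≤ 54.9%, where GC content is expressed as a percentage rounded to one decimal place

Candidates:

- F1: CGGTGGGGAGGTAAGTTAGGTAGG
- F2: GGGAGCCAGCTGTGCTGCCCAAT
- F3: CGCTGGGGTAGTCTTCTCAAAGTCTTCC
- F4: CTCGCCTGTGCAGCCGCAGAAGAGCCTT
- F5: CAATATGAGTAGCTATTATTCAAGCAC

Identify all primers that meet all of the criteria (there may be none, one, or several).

F1 (24 nt, A=5 T=5 G=13 C=1): length 24 ✓; GC 14/24 = 58.3%, outside 34.6–54.9% ✗ — fails.
F2 (23 nt, A=4 T=4 G=8 C=7): length 23, outside 24–28 ✗; GC 15/23 = 65.2%, outside 34.6–54.9% ✗ — fails.
F3 (28 nt, A=4 T=9 G=7 C=8): length 28 ✓; GC 15/28 = 53.6% ✓ — passes.
F4 (28 nt, A=5 T=5 G=8 C=10): length 28 ✓; GC 18/28 = 64.3%, outside 34.6–54.9% ✗ — fails.
F5 (27 nt, A=10 T=8 G=4 C=5): length 27 ✓; GC 9/27 = 33.3%, outside 34.6–54.9% ✗ — fails.

F3 only.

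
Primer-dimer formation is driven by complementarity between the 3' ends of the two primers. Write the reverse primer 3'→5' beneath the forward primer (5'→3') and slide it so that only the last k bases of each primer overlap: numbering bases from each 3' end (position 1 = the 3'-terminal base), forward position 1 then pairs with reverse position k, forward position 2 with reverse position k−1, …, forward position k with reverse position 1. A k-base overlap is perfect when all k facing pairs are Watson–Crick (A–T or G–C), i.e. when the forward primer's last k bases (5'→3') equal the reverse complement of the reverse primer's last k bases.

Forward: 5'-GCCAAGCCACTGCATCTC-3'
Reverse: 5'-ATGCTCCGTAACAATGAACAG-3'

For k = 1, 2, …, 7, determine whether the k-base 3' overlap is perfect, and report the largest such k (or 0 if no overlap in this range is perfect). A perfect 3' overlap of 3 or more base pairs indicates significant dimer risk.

Longest perfect overlap: 1 complementary base pair; below the dimer-risk threshold (threshold 3).

Last 7 bases (5'→3') — forward …GCATCTC, reverse …TGAACAG.
Reverse complement of the reverse primer's last 7 bases: CTGTTCA; its first k bases are the reverse complement of the reverse primer's last k bases, so a perfect k-base overlap needs the forward primer's last k bases to equal them.
Comparing (forward last k vs required): k=1: C vs C ✓; k=2: TC vs CT ✗; k=3: CTC vs CTG ✗; k=4: TCTC vs CTGT ✗; k=5: ATCTC vs CTGTT ✗; k=6: CATCTC vs CTGTTC ✗; k=7: GCATCTC vs CTGTTCA ✗.
Only k = 1 is perfect, so the longest perfect 3' overlap is 1.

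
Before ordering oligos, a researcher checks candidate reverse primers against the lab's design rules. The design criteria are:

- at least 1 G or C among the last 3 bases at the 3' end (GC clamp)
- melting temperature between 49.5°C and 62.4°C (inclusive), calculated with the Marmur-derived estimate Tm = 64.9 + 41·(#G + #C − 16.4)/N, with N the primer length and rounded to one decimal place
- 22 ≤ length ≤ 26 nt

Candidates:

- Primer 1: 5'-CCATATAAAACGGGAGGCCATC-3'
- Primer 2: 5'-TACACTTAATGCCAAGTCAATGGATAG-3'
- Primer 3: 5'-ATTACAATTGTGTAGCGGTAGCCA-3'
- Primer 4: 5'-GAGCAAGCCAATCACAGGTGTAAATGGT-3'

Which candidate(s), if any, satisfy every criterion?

Primer 1 and Primer 3.

Primer 1 (22 nt, A=8 T=3 G=5 C=6): 3' end ATC has 1 G/C ✓; Tm = 64.9 + 41·(11 − 16.4)/22 = 54.8°C ✓; length 22 ✓ — passes.
Primer 2 (27 nt, A=10 T=7 G=5 C=5): 3' end TAG has 1 G/C ✓; Tm = 64.9 + 41·(10 − 16.4)/27 = 55.2°C ✓; length 27, outside 22–26 ✗ — fails.
Primer 3 (24 nt, A=7 T=7 G=6 C=4): 3' end CCA has 2 G/C ✓; Tm = 64.9 + 41·(10 − 16.4)/24 = 54.0°C ✓; length 24 ✓ — passes.
Primer 4 (28 nt, A=10 T=5 G=8 C=5): 3' end GGT has 2 G/C ✓; Tm = 64.9 + 41·(13 − 16.4)/28 = 59.9°C ✓; length 28, outside 22–26 ✗ — fails.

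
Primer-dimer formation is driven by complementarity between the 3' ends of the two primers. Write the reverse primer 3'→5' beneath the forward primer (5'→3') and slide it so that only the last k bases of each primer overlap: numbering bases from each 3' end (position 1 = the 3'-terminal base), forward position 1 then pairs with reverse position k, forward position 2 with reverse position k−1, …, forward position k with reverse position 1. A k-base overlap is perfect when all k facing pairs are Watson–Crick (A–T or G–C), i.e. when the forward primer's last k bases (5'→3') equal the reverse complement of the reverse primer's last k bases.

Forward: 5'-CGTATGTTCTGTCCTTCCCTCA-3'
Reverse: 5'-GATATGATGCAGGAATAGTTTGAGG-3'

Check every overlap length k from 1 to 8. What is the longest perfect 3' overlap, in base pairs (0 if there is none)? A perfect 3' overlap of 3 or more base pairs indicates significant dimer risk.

Longest perfect overlap: 5 complementary base pairs; significant dimer risk (threshold 3).

Last 8 bases (5'→3') — forward …TTCCCTCA, reverse …GTTTGAGG.
Reverse complement of the reverse primer's last 8 bases: CCTCAAAC; its first k bases are the reverse complement of the reverse primer's last k bases, so a perfect k-base overlap needs the forward primer's last k bases to equal them.
Comparing (forward last k vs required): k=1: A vs C ✗; k=2: CA vs CC ✗; k=3: TCA vs CCT ✗; k=4: CTCA vs CCTC ✗; k=5: CCTCA vs CCTCA ✓; k=6: CCCTCA vs CCTCAA ✗; k=7: TCCCTCA vs CCTCAAA ✗; k=8: TTCCCTCA vs CCTCAAAC ✗.
Only k = 5 is perfect, so the longest perfect 3' overlap is 5.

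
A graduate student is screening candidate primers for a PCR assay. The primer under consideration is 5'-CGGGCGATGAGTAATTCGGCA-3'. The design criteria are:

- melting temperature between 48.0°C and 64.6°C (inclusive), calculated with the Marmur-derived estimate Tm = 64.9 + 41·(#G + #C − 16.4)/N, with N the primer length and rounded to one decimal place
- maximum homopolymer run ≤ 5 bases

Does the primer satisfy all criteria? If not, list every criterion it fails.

Meets all criteria.

Base counts: A=5, T=4, G=8, C=4 (length 21).
Tm: Tm = 64.9 + 41·(12 − 16.4)/21 = 56.3°C ✓
homopolymer run: longest run = 3 ✓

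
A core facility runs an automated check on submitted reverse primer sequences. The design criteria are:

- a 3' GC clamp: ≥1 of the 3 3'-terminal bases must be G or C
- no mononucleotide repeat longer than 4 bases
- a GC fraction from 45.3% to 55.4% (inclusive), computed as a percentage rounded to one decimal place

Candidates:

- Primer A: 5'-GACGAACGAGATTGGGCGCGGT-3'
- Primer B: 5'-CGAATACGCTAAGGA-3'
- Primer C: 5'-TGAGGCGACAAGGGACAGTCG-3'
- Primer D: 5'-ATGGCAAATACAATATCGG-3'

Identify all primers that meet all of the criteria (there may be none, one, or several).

Primer A (22 nt, A=5 T=3 G=10 C=4): 3' end GGT has 2 G/C ✓; longest run = 3 ✓; GC 14/22 = 63.6%, outside 45.3–55.4% ✗ — fails.
Primer B (15 nt, A=6 T=2 G=4 C=3): 3' end GGA has 2 G/C ✓; longest run = 2 ✓; GC 7/15 = 46.7% ✓ — passes.
Primer C (21 nt, A=6 T=2 G=9 C=4): 3' end TCG has 2 G/C ✓; longest run = 3 ✓; GC 13/21 = 61.9%, outside 45.3–55.4% ✗ — fails.
Primer D (19 nt, A=8 T=4 G=4 C=3): 3' end CGG has 3 G/C ✓; longest run = 3 ✓; GC 7/19 = 36.8%, outside 45.3–55.4% ✗ — fails.

Primer B only.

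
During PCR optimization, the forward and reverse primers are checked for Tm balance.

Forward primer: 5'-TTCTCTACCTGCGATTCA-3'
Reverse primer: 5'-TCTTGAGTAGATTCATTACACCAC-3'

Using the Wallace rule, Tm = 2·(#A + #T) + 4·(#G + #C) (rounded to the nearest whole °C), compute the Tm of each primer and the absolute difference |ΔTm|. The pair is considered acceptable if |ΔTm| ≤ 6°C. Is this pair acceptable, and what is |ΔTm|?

|ΔTm| = 14°C; the pair is not acceptable.

Forward: A=3 T=7 G=2 C=6 → Tm = 2·10 + 4·8 = 52°C.
Reverse: A=7 T=8 G=3 C=6 → Tm = 2·15 + 4·9 = 66°C.
|ΔTm| = |52 − 66| = 14°C, > 6°C.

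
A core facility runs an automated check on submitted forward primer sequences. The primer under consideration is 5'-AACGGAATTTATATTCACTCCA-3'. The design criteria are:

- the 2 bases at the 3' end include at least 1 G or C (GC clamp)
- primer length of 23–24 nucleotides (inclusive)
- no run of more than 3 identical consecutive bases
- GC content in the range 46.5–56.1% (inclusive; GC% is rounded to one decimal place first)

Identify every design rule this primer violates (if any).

Fails: length, GC content.

Base counts: A=8, T=7, G=2, C=5 (length 22).
GC clamp: 3' end CA has 1 G/C ✓
length: length 22, outside 23–24 ✗
homopolymer run: longest run = 3 ✓
GC content: GC 7/22 = 31.8%, outside 46.5–56.1% ✗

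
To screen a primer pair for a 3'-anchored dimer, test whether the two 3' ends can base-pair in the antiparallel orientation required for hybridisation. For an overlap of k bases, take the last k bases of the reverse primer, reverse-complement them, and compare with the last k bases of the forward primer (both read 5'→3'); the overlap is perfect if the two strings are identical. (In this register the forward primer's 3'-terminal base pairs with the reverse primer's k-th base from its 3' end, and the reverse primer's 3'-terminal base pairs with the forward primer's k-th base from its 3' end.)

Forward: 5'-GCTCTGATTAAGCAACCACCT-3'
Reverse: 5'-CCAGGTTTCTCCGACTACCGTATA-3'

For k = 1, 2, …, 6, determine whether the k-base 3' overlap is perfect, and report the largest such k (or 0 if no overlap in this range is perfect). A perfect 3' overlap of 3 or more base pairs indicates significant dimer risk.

Longest perfect overlap: 1 complementary base pair; below the dimer-risk threshold (threshold 3).

Last 6 bases (5'→3') — forward …CCACCT, reverse …CGTATA.
Reverse complement of the reverse primer's last 6 bases: TATACG; its first k bases are the reverse complement of the reverse primer's last k bases, so a perfect k-base overlap needs the forward primer's last k bases to equal them.
Comparing (forward last k vs required): k=1: T vs T ✓; k=2: CT vs TA ✗; k=3: CCT vs TAT ✗; k=4: ACCT vs TATA ✗; k=5: CACCT vs TATAC ✗; k=6: CCACCT vs TATACG ✗.
Only k = 1 is perfect, so the longest perfect 3' overlap is 1.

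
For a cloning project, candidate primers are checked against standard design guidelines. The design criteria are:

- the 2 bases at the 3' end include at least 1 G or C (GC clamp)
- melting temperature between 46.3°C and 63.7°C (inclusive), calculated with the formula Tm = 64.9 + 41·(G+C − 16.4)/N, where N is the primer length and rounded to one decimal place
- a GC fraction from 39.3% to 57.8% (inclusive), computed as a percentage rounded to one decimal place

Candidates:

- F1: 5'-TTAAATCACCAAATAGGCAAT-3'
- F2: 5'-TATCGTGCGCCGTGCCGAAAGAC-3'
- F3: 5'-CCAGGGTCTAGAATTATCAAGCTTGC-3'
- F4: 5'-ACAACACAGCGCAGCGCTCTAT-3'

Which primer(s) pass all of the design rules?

F1 (21 nt, A=10 T=5 G=2 C=4): 3' end AT has 0 G/C, need ≥1 ✗; Tm = 64.9 + 41·(6 − 16.4)/21 = 44.6°C, outside 46.3–63.7°C ✗; GC 6/21 = 28.6%, outside 39.3–57.8% ✗ — fails.
F2 (23 nt, A=5 T=4 G=7 C=7): 3' end AC has 1 G/C ✓; Tm = 64.9 + 41·(14 − 16.4)/23 = 60.6°C ✓; GC 14/23 = 60.9%, outside 39.3–57.8% ✗ — fails.
F3 (26 nt, A=7 T=7 G=6 C=6): 3' end GC has 2 G/C ✓; Tm = 64.9 + 41·(12 − 16.4)/26 = 58.0°C ✓; GC 12/26 = 46.2% ✓ — passes.
F4 (22 nt, A=7 T=3 G=4 C=8): 3' end AT has 0 G/C, need ≥1 ✗; Tm = 64.9 + 41·(12 − 16.4)/22 = 56.7°C ✓; GC 12/22 = 54.5% ✓ — fails.

F3 only.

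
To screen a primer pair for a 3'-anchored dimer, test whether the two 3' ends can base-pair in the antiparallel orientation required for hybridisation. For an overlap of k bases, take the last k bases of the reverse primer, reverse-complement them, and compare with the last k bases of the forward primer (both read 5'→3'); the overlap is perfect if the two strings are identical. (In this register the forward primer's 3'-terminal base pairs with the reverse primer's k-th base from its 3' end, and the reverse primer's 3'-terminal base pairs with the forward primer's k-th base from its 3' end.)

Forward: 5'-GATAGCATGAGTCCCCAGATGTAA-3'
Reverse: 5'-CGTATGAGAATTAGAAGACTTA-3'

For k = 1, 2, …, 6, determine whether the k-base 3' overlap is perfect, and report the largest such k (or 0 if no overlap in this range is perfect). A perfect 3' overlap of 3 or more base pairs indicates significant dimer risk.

Last 6 bases (5'→3') — forward …ATGTAA, reverse …GACTTA.
Reverse complement of the reverse primer's last 6 bases: TAAGTC; its first k bases are the reverse complement of the reverse primer's last k bases, so a perfect k-base overlap needs the forward primer's last k bases to equal them.
Comparing (forward last k vs required): k=1: A vs T ✗; k=2: AA vs TA ✗; k=3: TAA vs TAA ✓; k=4: GTAA vs TAAG ✗; k=5: TGTAA vs TAAGT ✗; k=6: ATGTAA vs TAAGTC ✗.
Only k = 3 is perfect, so the longest perfect 3' overlap is 3.

Longest perfect overlap: 3 complementary base pairs; significant dimer risk (threshold 3).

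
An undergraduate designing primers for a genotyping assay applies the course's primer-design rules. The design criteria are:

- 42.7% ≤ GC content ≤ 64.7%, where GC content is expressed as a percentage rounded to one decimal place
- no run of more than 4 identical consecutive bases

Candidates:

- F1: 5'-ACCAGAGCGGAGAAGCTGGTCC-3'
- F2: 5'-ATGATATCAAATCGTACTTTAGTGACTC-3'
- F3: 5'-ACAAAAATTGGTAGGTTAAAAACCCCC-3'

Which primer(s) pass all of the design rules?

F1 (22 nt, A=6 T=2 G=8 C=6): GC 14/22 = 63.6% ✓; longest run = 2 ✓ — passes.
F2 (28 nt, A=9 T=10 G=4 C=5): GC 9/28 = 32.1%, outside 42.7–64.7% ✗; longest run = 3 ✓ — fails.
F3 (27 nt, A=12 T=5 G=4 C=6): GC 10/27 = 37.0%, outside 42.7–64.7% ✗; longest run = 5, exceeds 4 ✗ — fails.

F1 only.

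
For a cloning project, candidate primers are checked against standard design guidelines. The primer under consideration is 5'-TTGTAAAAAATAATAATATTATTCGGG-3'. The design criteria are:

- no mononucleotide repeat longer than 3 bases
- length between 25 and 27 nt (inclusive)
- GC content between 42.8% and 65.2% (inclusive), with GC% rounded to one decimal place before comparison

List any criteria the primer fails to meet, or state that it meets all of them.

Base counts: A=12, T=10, G=4, C=1 (length 27).
homopolymer run: longest run = 6, exceeds 3 ✗
length: length 27 ✓
GC content: GC 5/27 = 18.5%, outside 42.8–65.2% ✗

Fails: homopolymer run, GC content.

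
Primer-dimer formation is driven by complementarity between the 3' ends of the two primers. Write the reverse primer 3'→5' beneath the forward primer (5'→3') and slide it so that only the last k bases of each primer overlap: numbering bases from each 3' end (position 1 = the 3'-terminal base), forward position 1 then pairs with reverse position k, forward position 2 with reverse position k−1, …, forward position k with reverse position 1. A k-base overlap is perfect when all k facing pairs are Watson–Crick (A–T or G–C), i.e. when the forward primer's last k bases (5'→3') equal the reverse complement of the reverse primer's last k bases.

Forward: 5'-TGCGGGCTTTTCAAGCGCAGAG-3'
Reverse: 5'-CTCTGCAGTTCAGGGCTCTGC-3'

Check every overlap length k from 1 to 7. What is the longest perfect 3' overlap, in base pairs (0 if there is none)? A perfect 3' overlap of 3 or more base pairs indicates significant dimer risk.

Last 7 bases (5'→3') — forward …CGCAGAG, reverse …GCTCTGC.
Reverse complement of the reverse primer's last 7 bases: GCAGAGC; its first k bases are the reverse complement of the reverse primer's last k bases, so a perfect k-base overlap needs the forward primer's last k bases to equal them.
Comparing (forward last k vs required): k=1: G vs G ✓; k=2: AG vs GC ✗; k=3: GAG vs GCA ✗; k=4: AGAG vs GCAG ✗; k=5: CAGAG vs GCAGA ✗; k=6: GCAGAG vs GCAGAG ✓; k=7: CGCAGAG vs GCAGAGC ✗.
Perfect overlaps at k = 1, 6; the largest is 6.

Longest perfect overlap: 6 complementary base pairs; significant dimer risk (threshold 3).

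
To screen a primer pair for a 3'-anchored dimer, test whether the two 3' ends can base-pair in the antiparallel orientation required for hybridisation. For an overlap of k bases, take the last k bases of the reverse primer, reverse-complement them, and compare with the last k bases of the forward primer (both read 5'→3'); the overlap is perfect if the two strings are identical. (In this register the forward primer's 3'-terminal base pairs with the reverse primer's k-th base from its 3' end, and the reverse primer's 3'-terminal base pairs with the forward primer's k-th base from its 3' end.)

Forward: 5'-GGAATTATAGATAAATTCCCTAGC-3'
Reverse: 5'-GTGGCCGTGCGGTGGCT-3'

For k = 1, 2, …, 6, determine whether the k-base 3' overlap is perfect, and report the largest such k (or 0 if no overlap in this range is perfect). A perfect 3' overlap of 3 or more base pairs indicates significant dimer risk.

Longest perfect overlap: 3 complementary base pairs; significant dimer risk (threshold 3).

Last 6 bases (5'→3') — forward …CCTAGC, reverse …GTGGCT.
Reverse complement of the reverse primer's last 6 bases: AGCCAC; its first k bases are the reverse complement of the reverse primer's last k bases, so a perfect k-base overlap needs the forward primer's last k bases to equal them.
Comparing (forward last k vs required): k=1: C vs A ✗; k=2: GC vs AG ✗; k=3: AGC vs AGC ✓; k=4: TAGC vs AGCC ✗; k=5: CTAGC vs AGCCA ✗; k=6: CCTAGC vs AGCCAC ✗.
Only k = 3 is perfect, so the longest perfect 3' overlap is 3.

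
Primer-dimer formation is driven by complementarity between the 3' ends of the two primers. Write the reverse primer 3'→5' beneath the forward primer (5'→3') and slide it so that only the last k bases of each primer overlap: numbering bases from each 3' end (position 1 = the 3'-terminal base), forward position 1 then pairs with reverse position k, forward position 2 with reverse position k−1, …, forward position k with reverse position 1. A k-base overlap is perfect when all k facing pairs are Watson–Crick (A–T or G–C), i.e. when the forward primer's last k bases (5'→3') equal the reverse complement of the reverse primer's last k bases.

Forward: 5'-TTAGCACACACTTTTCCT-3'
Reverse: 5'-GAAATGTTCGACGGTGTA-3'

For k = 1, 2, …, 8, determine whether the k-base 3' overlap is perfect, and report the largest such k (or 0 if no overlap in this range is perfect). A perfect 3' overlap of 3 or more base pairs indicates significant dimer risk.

Last 8 bases (5'→3') — forward …CTTTTCCT, reverse …ACGGTGTA.
Reverse complement of the reverse primer's last 8 bases: TACACCGT; its first k bases are the reverse complement of the reverse primer's last k bases, so a perfect k-base overlap needs the forward primer's last k bases to equal them.
Comparing (forward last k vs required): k=1: T vs T ✓; k=2: CT vs TA ✗; k=3: CCT vs TAC ✗; k=4: TCCT vs TACA ✗; k=5: TTCCT vs TACAC ✗; k=6: TTTCCT vs TACACC ✗; k=7: TTTTCCT vs TACACCG ✗; k=8: CTTTTCCT vs TACACCGT ✗.
Only k = 1 is perfect, so the longest perfect 3' overlap is 1.

Longest perfect overlap: 1 complementary base pair; below the dimer-risk threshold (threshold 3).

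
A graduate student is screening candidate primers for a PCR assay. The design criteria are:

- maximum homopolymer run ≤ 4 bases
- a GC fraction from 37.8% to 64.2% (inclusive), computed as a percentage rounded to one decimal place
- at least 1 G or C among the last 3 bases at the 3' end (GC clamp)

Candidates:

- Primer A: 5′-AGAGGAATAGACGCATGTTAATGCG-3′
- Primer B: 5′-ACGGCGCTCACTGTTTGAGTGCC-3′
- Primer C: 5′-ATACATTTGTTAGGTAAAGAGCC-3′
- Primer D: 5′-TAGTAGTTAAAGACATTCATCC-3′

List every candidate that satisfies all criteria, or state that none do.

Primer A (25 nt, A=9 T=5 G=8 C=3): longest run = 2 ✓; GC 11/25 = 44.0% ✓; 3' end GCG has 3 G/C ✓ — passes.
Primer B (23 nt, A=3 T=6 G=7 C=7): longest run = 3 ✓; GC 14/23 = 60.9% ✓; 3' end GCC has 3 G/C ✓ — passes.
Primer C (23 nt, A=8 T=7 G=5 C=3): longest run = 3 ✓; GC 8/23 = 34.8%, outside 37.8–64.2% ✗; 3' end GCC has 3 G/C ✓ — fails.
Primer D (22 nt, A=8 T=7 G=3 C=4): longest run = 3 ✓; GC 7/22 = 31.8%, outside 37.8–64.2% ✗; 3' end TCC has 2 G/C ✓ — fails.

Primer A and Primer B.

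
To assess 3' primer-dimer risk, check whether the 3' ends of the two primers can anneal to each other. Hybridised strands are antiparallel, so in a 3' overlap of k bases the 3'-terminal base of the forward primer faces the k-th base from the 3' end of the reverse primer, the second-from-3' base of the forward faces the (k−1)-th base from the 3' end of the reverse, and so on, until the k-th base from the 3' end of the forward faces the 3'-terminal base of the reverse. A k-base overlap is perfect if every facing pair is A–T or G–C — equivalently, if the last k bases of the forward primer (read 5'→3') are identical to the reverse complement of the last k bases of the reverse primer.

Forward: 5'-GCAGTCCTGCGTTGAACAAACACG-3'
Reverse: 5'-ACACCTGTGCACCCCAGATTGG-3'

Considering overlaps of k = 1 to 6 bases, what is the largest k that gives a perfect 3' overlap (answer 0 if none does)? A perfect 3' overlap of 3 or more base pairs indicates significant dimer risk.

Longest perfect overlap: 0 complementary base pairs; below the dimer-risk threshold (threshold 3).

Last 6 bases (5'→3') — forward …AACACG, reverse …GATTGG.
Reverse complement of the reverse primer's last 6 bases: CCAATC; its first k bases are the reverse complement of the reverse primer's last k bases, so a perfect k-base overlap needs the forward primer's last k bases to equal them.
Comparing (forward last k vs required): k=1: G vs C ✗; k=2: CG vs CC ✗; k=3: ACG vs CCA ✗; k=4: CACG vs CCAA ✗; k=5: ACACG vs CCAAT ✗; k=6: AACACG vs CCAATC ✗.
No overlap length from 1 to 6 is perfect, so the longest perfect 3' overlap is 0.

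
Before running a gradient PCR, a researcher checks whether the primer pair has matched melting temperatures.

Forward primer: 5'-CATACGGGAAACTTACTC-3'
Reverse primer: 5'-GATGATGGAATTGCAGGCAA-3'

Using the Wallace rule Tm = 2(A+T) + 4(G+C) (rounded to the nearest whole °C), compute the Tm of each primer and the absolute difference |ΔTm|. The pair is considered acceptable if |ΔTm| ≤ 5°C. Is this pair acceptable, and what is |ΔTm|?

|ΔTm| = 6°C; the pair is not acceptable.

Forward: A=6 T=4 G=3 C=5 → Tm = 2·10 + 4·8 = 52°C.
Reverse: A=7 T=4 G=7 C=2 → Tm = 2·11 + 4·9 = 58°C.
|ΔTm| = |52 − 58| = 6°C, > 5°C.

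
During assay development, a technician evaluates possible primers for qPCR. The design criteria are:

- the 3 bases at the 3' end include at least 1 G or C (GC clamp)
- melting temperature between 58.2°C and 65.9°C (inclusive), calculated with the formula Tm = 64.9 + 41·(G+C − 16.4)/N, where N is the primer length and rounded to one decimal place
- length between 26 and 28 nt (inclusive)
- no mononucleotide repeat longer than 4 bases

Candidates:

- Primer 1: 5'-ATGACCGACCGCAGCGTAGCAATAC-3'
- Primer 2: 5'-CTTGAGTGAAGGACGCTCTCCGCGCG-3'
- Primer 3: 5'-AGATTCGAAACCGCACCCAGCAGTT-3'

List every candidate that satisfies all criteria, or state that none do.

Primer 1 (25 nt, A=8 T=3 G=6 C=8): 3' end TAC has 1 G/C ✓; Tm = 64.9 + 41·(14 − 16.4)/25 = 61.0°C ✓; length 25, outside 26–28 ✗; longest run = 2 ✓ — fails.
Primer 2 (26 nt, A=4 T=5 G=9 C=8): 3' end GCG has 3 G/C ✓; Tm = 64.9 + 41·(17 − 16.4)/26 = 65.8°C ✓; length 26 ✓; longest run = 2 ✓ — passes.
Primer 3 (25 nt, A=8 T=4 G=5 C=8): 3' end GTT has 1 G/C ✓; Tm = 64.9 + 41·(13 − 16.4)/25 = 59.3°C ✓; length 25, outside 26–28 ✗; longest run = 3 ✓ — fails.

Primer 2 only.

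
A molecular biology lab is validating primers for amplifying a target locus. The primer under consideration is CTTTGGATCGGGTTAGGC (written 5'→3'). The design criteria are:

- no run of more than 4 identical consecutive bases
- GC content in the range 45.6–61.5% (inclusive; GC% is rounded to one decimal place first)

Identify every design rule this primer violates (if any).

Meets all criteria.

Base counts: A=2, T=6, G=7, C=3 (length 18).
homopolymer run: longest run = 3 ✓
GC content: GC 10/18 = 55.6% ✓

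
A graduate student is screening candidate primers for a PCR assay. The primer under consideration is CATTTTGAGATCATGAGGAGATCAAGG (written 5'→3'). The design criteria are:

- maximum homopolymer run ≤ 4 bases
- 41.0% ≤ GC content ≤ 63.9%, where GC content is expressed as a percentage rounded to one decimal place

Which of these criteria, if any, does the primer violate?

Fails: GC content.

Base counts: A=9, T=7, G=8, C=3 (length 27).
homopolymer run: longest run = 4 ✓
GC content: GC 11/27 = 40.7%, outside 41.0–63.9% ✗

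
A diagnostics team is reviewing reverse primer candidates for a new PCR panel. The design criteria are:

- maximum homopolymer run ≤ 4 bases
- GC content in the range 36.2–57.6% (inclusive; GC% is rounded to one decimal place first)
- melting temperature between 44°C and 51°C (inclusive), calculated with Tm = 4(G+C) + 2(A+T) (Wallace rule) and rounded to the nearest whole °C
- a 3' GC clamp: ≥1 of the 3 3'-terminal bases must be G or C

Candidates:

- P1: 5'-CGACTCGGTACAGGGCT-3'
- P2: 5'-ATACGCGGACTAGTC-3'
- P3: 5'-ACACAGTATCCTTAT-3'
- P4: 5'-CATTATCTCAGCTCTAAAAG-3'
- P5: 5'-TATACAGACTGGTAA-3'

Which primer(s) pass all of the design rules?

P1 (17 nt, A=3 T=3 G=6 C=5): longest run = 3 ✓; GC 11/17 = 64.7%, outside 36.2–57.6% ✗; Tm = 2·6 + 4·11 = 56°C, outside 44–51°C ✗; 3' end GCT has 2 G/C ✓ — fails.
P2 (15 nt, A=4 T=3 G=4 C=4): longest run = 2 ✓; GC 8/15 = 53.3% ✓; Tm = 2·7 + 4·8 = 46°C ✓; 3' end GTC has 2 G/C ✓ — passes.
P3 (15 nt, A=5 T=5 G=1 C=4): longest run = 2 ✓; GC 5/15 = 33.3%, outside 36.2–57.6% ✗; Tm = 2·10 + 4·5 = 40°C, outside 44–51°C ✗; 3' end TAT has 0 G/C, need ≥1 ✗ — fails.
P4 (20 nt, A=7 T=6 G=2 C=5): longest run = 4 ✓; GC 7/20 = 35.0%, outside 36.2–57.6% ✗; Tm = 2·13 + 4·7 = 54°C, outside 44–51°C ✗; 3' end AAG has 1 G/C ✓ — fails.
P5 (15 nt, A=6 T=4 G=3 C=2): longest run = 2 ✓; GC 5/15 = 33.3%, outside 36.2–57.6% ✗; Tm = 2·10 + 4·5 = 40°C, outside 44–51°C ✗; 3' end TAA has 0 G/C, need ≥1 ✗ — fails.

P2 only.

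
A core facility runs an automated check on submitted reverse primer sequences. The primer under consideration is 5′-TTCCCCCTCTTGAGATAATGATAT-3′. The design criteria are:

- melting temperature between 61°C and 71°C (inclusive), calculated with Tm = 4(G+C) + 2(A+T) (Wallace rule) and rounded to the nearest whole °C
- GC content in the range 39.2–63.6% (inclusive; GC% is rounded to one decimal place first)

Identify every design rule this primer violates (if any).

Base counts: A=6, T=9, G=3, C=6 (length 24).
Tm: Tm = 2·15 + 4·9 = 66°C ✓
GC content: GC 9/24 = 37.5%, outside 39.2–63.6% ✗

Fails: GC content.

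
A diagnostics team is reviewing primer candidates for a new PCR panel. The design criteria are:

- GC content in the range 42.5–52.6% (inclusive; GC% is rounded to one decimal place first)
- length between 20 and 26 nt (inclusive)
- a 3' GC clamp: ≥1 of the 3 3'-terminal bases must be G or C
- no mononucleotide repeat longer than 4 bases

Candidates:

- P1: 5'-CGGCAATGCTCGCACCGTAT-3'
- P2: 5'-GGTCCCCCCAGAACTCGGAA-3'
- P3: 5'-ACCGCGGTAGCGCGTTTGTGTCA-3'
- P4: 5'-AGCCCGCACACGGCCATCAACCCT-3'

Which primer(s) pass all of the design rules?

None of the candidates satisfy all criteria.

P1 (20 nt, A=4 T=4 G=5 C=7): GC 12/20 = 60.0%, outside 42.5–52.6% ✗; length 20 ✓; 3' end TAT has 0 G/C, need ≥1 ✗; longest run = 2 ✓ — fails.
P2 (20 nt, A=5 T=2 G=5 C=8): GC 13/20 = 65.0%, outside 42.5–52.6% ✗; length 20 ✓; 3' end GAA has 1 G/C ✓; longest run = 6, exceeds 4 ✗ — fails.
P3 (23 nt, A=3 T=6 G=8 C=6): GC 14/23 = 60.9%, outside 42.5–52.6% ✗; length 23 ✓; 3' end TCA has 1 G/C ✓; longest run = 3 ✓ — fails.
P4 (24 nt, A=6 T=2 G=4 C=12): GC 16/24 = 66.7%, outside 42.5–52.6% ✗; length 24 ✓; 3' end CCT has 2 G/C ✓; longest run = 3 ✓ — fails.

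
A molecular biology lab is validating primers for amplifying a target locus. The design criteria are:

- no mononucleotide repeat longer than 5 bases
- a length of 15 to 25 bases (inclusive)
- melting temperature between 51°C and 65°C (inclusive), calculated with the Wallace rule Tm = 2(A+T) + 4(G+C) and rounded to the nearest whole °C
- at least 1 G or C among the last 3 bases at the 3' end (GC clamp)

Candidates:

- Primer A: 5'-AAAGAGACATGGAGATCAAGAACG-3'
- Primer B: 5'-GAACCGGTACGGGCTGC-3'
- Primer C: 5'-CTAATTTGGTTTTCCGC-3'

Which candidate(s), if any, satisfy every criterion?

Primer A (24 nt, A=12 T=2 G=7 C=3): longest run = 3 ✓; length 24 ✓; Tm = 2·14 + 4·10 = 68°C, outside 51–65°C ✗; 3' end ACG has 2 G/C ✓ — fails.
Primer B (17 nt, A=3 T=2 G=7 C=5): longest run = 3 ✓; length 17 ✓; Tm = 2·5 + 4·12 = 58°C ✓; 3' end TGC has 2 G/C ✓ — passes.
Primer C (17 nt, A=2 T=8 G=3 C=4): longest run = 4 ✓; length 17 ✓; Tm = 2·10 + 4·7 = 48°C, outside 51–65°C ✗; 3' end CGC has 3 G/C ✓ — fails.

Primer B only.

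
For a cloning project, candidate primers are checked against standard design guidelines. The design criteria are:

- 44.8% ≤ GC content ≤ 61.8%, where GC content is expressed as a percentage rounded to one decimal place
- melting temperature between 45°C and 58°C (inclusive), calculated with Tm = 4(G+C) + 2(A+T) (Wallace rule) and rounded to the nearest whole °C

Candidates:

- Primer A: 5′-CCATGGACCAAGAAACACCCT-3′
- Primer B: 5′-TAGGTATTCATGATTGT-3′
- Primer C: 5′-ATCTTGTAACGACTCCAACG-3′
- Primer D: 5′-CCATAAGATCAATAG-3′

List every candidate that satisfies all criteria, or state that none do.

Primer C only.

Primer A (21 nt, A=8 T=2 G=3 C=8): GC 11/21 = 52.4% ✓; Tm = 2·10 + 4·11 = 64°C, outside 45–58°C ✗ — fails.
Primer B (17 nt, A=4 T=8 G=4 C=1): GC 5/17 = 29.4%, outside 44.8–61.8% ✗; Tm = 2·12 + 4·5 = 44°C, outside 45–58°C ✗ — fails.
Primer C (20 nt, A=6 T=5 G=3 C=6): GC 9/20 = 45.0% ✓; Tm = 2·11 + 4·9 = 58°C ✓ — passes.
Primer D (15 nt, A=7 T=3 G=2 C=3): GC 5/15 = 33.3%, outside 44.8–61.8% ✗; Tm = 2·10 + 4·5 = 40°C, outside 45–58°C ✗ — fails.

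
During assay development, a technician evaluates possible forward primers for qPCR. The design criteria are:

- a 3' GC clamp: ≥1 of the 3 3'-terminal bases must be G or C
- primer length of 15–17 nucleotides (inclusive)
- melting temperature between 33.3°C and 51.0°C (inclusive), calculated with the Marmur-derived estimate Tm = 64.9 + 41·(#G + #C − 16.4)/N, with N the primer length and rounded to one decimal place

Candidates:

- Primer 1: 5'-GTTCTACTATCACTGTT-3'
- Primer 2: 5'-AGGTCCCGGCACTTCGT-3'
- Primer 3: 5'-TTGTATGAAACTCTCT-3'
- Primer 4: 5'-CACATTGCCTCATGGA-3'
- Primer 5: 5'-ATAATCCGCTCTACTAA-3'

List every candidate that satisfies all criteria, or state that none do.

Primer 1, Primer 3 and Primer 4.

Primer 1 (17 nt, A=3 T=8 G=2 C=4): 3' end GTT has 1 G/C ✓; length 17 ✓; Tm = 64.9 + 41·(6 − 16.4)/17 = 39.8°C ✓ — passes.
Primer 2 (17 nt, A=2 T=4 G=5 C=6): 3' end CGT has 2 G/C ✓; length 17 ✓; Tm = 64.9 + 41·(11 − 16.4)/17 = 51.9°C, outside 33.3–51.0°C ✗ — fails.
Primer 3 (16 nt, A=4 T=7 G=2 C=3): 3' end TCT has 1 G/C ✓; length 16 ✓; Tm = 64.9 + 41·(5 − 16.4)/16 = 35.7°C ✓ — passes.
Primer 4 (16 nt, A=4 T=4 G=3 C=5): 3' end GGA has 2 G/C ✓; length 16 ✓; Tm = 64.9 + 41·(8 − 16.4)/16 = 43.4°C ✓ — passes.
Primer 5 (17 nt, A=6 T=5 G=1 C=5): 3' end TAA has 0 G/C, need ≥1 ✗; length 17 ✓; Tm = 64.9 + 41·(6 − 16.4)/17 = 39.8°C ✓ — fails.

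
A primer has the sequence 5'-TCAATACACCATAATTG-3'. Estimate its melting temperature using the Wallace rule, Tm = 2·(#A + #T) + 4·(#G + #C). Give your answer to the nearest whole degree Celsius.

44°C

Base counts: A=7, T=5, G=1, C=4 (length 17).
Tm = 2·(7+5) + 4·(1+4) = 2·12 + 4·5 = 24 + 20 = 44°C.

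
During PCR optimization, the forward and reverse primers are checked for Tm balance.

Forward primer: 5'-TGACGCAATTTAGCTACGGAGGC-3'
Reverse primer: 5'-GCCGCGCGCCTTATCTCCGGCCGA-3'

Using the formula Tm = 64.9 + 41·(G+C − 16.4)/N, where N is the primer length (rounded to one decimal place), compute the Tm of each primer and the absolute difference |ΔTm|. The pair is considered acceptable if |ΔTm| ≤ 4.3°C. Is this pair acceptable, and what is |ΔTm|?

|ΔTm| = 10.5°C; the pair is not acceptable.

Forward: G+C = 12, N = 23 → Tm = 64.9 + 41·(12 − 16.4)/23 = 57.1°C.
Reverse: G+C = 18, N = 24 → Tm = 64.9 + 41·(18 − 16.4)/24 = 67.6°C.
|ΔTm| = |57.1 − 67.6| = 10.5°C, > 4.3°C.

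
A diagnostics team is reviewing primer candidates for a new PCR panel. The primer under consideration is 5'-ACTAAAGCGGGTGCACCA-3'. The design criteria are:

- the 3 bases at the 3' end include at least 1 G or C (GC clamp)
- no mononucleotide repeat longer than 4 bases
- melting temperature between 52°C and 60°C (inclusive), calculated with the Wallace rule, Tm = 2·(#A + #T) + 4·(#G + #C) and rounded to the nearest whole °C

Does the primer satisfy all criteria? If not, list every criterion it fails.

Meets all criteria.

Base counts: A=6, T=2, G=5, C=5 (length 18).
GC clamp: 3' end CCA has 2 G/C ✓
homopolymer run: longest run = 3 ✓
Tm: Tm = 2·8 + 4·10 = 56°C ✓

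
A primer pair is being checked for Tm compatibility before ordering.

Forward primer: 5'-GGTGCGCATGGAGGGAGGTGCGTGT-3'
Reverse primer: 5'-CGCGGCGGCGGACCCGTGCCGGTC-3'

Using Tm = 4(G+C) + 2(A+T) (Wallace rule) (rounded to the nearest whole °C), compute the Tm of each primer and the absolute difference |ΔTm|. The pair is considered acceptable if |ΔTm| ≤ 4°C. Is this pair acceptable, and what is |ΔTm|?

|ΔTm| = 6°C; the pair is not acceptable.

Forward: A=3 T=5 G=14 C=3 → Tm = 2·8 + 4·17 = 84°C.
Reverse: A=1 T=2 G=11 C=10 → Tm = 2·3 + 4·21 = 90°C.
|ΔTm| = |84 − 90| = 6°C, > 4°C.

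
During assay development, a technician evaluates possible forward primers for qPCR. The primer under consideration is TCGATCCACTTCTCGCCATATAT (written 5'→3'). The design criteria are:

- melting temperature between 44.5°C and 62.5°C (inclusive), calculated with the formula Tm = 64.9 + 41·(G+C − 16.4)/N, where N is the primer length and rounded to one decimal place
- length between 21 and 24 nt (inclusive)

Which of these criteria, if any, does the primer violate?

Meets all criteria.

Base counts: A=5, T=8, G=2, C=8 (length 23).
Tm: Tm = 64.9 + 41·(10 − 16.4)/23 = 53.5°C ✓
length: length 23 ✓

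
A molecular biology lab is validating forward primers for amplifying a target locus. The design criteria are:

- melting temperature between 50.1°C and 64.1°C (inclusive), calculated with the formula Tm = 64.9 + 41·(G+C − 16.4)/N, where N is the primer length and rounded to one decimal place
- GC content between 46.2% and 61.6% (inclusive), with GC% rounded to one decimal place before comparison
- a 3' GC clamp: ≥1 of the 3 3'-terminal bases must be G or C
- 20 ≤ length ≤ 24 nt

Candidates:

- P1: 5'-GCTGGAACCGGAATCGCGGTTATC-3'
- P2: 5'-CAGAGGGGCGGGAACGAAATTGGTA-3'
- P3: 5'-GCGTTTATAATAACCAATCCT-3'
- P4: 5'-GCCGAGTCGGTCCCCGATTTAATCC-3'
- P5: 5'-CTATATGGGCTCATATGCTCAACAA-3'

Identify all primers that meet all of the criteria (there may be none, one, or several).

P1 (24 nt, A=5 T=5 G=8 C=6): Tm = 64.9 + 41·(14 − 16.4)/24 = 60.8°C ✓; GC 14/24 = 58.3% ✓; 3' end ATC has 1 G/C ✓; length 24 ✓ — passes.
P2 (25 nt, A=8 T=3 G=11 C=3): Tm = 64.9 + 41·(14 − 16.4)/25 = 61.0°C ✓; GC 14/25 = 56.0% ✓; 3' end GTA has 1 G/C ✓; length 25, outside 20–24 ✗ — fails.
P3 (21 nt, A=7 T=7 G=2 C=5): Tm = 64.9 + 41·(7 − 16.4)/21 = 46.5°C, outside 50.1–64.1°C ✗; GC 7/21 = 33.3%, outside 46.2–61.6% ✗; 3' end CCT has 2 G/C ✓; length 21 ✓ — fails.
P4 (25 nt, A=4 T=6 G=6 C=9): Tm = 64.9 + 41·(15 − 16.4)/25 = 62.6°C ✓; GC 15/25 = 60.0% ✓; 3' end TCC has 2 G/C ✓; length 25, outside 20–24 ✗ — fails.
P5 (25 nt, A=8 T=7 G=4 C=6): Tm = 64.9 + 41·(10 − 16.4)/25 = 54.4°C ✓; GC 10/25 = 40.0%, outside 46.2–61.6% ✗; 3' end CAA has 1 G/C ✓; length 25, outside 20–24 ✗ — fails.

P1 only.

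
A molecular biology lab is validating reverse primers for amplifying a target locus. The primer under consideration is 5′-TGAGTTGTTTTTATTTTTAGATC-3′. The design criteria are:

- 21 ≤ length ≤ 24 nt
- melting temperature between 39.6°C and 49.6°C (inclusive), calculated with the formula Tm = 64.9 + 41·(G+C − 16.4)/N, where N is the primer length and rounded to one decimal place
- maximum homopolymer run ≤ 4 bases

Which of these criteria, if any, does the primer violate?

Base counts: A=4, T=14, G=4, C=1 (length 23).
length: length 23 ✓
Tm: Tm = 64.9 + 41·(5 − 16.4)/23 = 44.6°C ✓
homopolymer run: longest run = 5, exceeds 4 ✗

Fails: homopolymer run.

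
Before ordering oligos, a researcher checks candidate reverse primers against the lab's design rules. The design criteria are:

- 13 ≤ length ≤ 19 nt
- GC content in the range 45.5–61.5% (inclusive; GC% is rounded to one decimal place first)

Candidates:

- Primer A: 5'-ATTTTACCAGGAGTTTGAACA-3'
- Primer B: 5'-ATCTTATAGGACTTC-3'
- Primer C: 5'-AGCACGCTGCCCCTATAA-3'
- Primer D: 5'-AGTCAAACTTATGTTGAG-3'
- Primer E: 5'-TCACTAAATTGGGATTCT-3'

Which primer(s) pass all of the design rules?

Primer A (21 nt, A=7 T=7 G=4 C=3): length 21, outside 13–19 ✗; GC 7/21 = 33.3%, outside 45.5–61.5% ✗ — fails.
Primer B (15 nt, A=4 T=6 G=2 C=3): length 15 ✓; GC 5/15 = 33.3%, outside 45.5–61.5% ✗ — fails.
Primer C (18 nt, A=5 T=3 G=3 C=7): length 18 ✓; GC 10/18 = 55.6% ✓ — passes.
Primer D (18 nt, A=6 T=6 G=4 C=2): length 18 ✓; GC 6/18 = 33.3%, outside 45.5–61.5% ✗ — fails.
Primer E (18 nt, A=5 T=7 G=3 C=3): length 18 ✓; GC 6/18 = 33.3%, outside 45.5–61.5% ✗ — fails.

Primer C only.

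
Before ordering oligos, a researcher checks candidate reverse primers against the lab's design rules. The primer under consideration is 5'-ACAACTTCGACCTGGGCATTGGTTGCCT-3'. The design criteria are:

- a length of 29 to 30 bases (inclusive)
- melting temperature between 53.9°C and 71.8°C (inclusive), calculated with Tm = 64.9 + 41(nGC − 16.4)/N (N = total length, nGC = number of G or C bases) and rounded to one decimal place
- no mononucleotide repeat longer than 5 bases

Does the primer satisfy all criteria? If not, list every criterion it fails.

Base counts: A=5, T=8, G=7, C=8 (length 28).
length: length 28, outside 29–30 ✗
Tm: Tm = 64.9 + 41·(15 − 16.4)/28 = 62.9°C ✓
homopolymer run: longest run = 3 ✓

Fails: length.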